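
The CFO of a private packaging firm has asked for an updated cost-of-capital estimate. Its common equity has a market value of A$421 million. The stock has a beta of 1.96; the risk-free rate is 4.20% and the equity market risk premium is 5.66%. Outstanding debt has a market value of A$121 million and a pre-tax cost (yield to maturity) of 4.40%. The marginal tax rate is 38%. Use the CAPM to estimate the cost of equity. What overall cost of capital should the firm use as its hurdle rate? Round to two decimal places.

Cost of equity via CAPM: Re = 4.2% + 1.96 × 5.66% = 15.2936%.
Total capital V = 421 + 121 = 542.
Equity: weight = 421/542 = 0.7768; cost = 15.2936%.
Debt: weight = 121/542 = 0.2232; after-tax cost = 4.4% × (1 − 38%) = 2.7280%.
WACC = 0.7768 × 15.2936% + 0.2232 × 2.7280% = 12.4884%.

12.49%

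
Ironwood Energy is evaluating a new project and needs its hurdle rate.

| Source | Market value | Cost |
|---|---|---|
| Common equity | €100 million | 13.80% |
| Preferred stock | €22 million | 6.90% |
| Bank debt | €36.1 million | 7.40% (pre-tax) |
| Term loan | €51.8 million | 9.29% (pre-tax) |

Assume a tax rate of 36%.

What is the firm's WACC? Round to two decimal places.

9.58%

Total capital V = 100 + 22 + 36.1 + 51.8 = 209.9.
Equity: weight = 100/209.9 = 0.4764; cost = 13.8%.
Preferred: weight = 22/209.9 = 0.1048; cost = 6.9%.
Bank debt: weight = 36.1/209.9 = 0.1720; after-tax cost = 7.4% × (1 − 36%) = 4.7360%.
Term loan: weight = 51.8/209.9 = 0.2468; after-tax cost = 9.29% × (1 − 36%) = 5.9456%.
WACC = 0.4764 × 13.8000% + 0.1048 × 6.9000% + 0.1720 × 4.7360% + 0.2468 × 5.9456% = 9.5796%.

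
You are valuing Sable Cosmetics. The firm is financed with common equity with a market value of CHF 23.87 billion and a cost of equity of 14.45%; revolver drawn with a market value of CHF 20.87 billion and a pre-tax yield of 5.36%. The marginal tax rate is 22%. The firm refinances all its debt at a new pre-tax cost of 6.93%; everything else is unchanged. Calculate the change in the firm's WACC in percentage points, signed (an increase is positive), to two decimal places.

+0.57 pp

Current WACC:
Total capital V = 23.87 + 20.87 = 44.74.
Equity: weight = 23.87/44.74 = 0.5335; cost = 14.45%.
Revolver drawn: weight = 20.87/44.74 = 0.4665; after-tax cost = 5.36% × (1 − 22%) = 4.1808%.
WACC = 0.5335 × 14.4500% + 0.4665 × 4.1808% = 9.6597%.
After the change:
Total capital V = 23.87 + 20.87 = 44.74.
Equity: weight = 23.87/44.74 = 0.5335; cost = 14.45%.
Revolver drawn: weight = 20.87/44.74 = 0.4665; after-tax cost = 6.93% × (1 − 22%) = 5.4054%.
WACC = 0.5335 × 14.4500% + 0.4665 × 5.4054% = 10.2309%.
Change in WACC = 10.2309% − 9.6597% = 0.5712 pp.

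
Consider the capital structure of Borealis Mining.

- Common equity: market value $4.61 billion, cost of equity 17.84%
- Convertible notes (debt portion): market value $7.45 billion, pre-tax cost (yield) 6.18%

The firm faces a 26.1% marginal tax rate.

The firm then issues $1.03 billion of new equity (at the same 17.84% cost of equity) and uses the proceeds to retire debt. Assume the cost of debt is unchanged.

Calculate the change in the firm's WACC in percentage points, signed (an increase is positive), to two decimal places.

Current WACC:
Total capital V = 4.61 + 7.45 = 12.06.
Equity: weight = 4.61/12.06 = 0.3823; cost = 17.84%.
Convertible notes (debt portion): weight = 7.45/12.06 = 0.6177; after-tax cost = 6.18% × (1 − 26.1%) = 4.5670%.
WACC = 0.3823 × 17.8400% + 0.6177 × 4.5670% = 9.6407%.
After the change:
Total capital V = 5.64 + 6.42 = 12.06.
Equity: weight = 5.64/12.06 = 0.4677; cost = 17.84%.
Convertible notes (debt portion): weight = 6.42/12.06 = 0.5323; after-tax cost = 6.18% × (1 − 26.1%) = 4.5670%.
WACC = 0.4677 × 17.8400% + 0.5323 × 4.5670% = 10.7743%.
Change in WACC = 10.7743% − 9.6407% = 1.1336 pp.

+1.13 pp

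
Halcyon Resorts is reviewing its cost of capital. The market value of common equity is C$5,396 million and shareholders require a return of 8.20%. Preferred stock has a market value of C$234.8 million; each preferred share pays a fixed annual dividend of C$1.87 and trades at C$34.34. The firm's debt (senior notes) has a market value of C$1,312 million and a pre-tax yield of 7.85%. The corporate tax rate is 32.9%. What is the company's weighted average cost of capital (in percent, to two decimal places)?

7.55%

Cost of preferred: Rp = 1.87 / 34.34 = 5.4455%.
Total capital V = 5396 + 234.8 + 1312 = 6942.8.
Equity: weight = 5396/6942.8 = 0.7772; cost = 8.2%.
Preferred: weight = 234.8/6942.8 = 0.0338; cost = 5.4455%.
Senior notes: weight = 1312/6942.8 = 0.1890; after-tax cost = 7.85% × (1 − 32.9%) = 5.2674%.
WACC = 0.7772 × 8.2000% + 0.0338 × 5.4455% + 0.1890 × 5.2674% = 7.5527%.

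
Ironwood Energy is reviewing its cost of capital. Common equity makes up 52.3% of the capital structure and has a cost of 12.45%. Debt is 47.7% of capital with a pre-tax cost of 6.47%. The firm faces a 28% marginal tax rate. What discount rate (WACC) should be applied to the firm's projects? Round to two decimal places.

After-tax cost of debt = 6.47% × (1 − 28%) = 4.6584%.
WACC = 0.523 × 12.4500% + 0.477 × 4.6584% = 8.7334%.

8.73%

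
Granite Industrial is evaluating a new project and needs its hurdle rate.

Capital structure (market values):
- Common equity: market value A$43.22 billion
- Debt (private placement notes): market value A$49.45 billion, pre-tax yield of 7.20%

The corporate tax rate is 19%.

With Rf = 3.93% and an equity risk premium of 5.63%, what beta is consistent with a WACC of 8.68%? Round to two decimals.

Total capital V = 43.22 + 49.45 = 92.67.
Equity weight = 43.22/92.67 = 0.4664.
Private placement notes weight = 49.45/92.67 = 0.5336.
Debt contribution = 0.5336 × 7.2% × (1 − 19%) = 3.1120%.
Required equity contribution = 8.68% − 3.1120% = 5.5680%  ⇒  Re = 11.9385%.
CAPM: 11.9385% = 3.93% + β × 5.63%  ⇒  β = 1.4225.

1.42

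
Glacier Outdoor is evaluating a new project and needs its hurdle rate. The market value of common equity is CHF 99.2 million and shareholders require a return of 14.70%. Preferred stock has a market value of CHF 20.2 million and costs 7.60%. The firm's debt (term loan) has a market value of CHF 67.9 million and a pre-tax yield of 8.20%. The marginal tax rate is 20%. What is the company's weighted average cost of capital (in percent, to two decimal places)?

10.98%

Total capital V = 99.2 + 20.2 + 67.9 = 187.3.
Equity: weight = 99.2/187.3 = 0.5296; cost = 14.7%.
Preferred: weight = 20.2/187.3 = 0.1078; cost = 7.6%.
Term loan: weight = 67.9/187.3 = 0.3625; after-tax cost = 8.2% × (1 − 20%) = 6.5600%.
WACC = 0.5296 × 14.7000% + 0.1078 × 7.6000% + 0.3625 × 6.5600% = 10.9834%.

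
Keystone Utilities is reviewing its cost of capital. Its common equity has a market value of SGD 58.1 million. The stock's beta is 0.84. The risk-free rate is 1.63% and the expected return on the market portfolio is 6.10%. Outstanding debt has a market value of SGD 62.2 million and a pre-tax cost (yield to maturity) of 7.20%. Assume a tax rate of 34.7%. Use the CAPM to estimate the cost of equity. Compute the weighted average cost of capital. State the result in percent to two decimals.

Market risk premium = 6.1% − 1.63% = 4.47%.
Cost of equity via CAPM: Re = 1.63% + 0.84 × 4.47% = 5.3848%.
Total capital V = 58.1 + 62.2 = 120.3.
Equity: weight = 58.1/120.3 = 0.4830; cost = 5.3848%.
Debt: weight = 62.2/120.3 = 0.5170; after-tax cost = 7.2% × (1 − 34.7%) = 4.7016%.
WACC = 0.4830 × 5.3848% + 0.5170 × 4.7016% = 5.0316%.

5.03%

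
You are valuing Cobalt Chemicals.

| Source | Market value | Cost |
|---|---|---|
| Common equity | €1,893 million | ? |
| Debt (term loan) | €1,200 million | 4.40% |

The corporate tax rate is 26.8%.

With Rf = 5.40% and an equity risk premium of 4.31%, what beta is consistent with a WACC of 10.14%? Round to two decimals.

2.12

Total capital V = 1893 + 1200 = 3093.
Equity weight = 1893/3093 = 0.6120.
Term loan weight = 1200/3093 = 0.3880.
Debt contribution = 0.3880 × 4.4% × (1 − 26.8%) = 1.2496%.
Required equity contribution = 10.14% − 1.2496% = 8.8904%  ⇒  Re = 14.5262%.
CAPM: 14.5262% = 5.4% + β × 4.31%  ⇒  β = 2.1174.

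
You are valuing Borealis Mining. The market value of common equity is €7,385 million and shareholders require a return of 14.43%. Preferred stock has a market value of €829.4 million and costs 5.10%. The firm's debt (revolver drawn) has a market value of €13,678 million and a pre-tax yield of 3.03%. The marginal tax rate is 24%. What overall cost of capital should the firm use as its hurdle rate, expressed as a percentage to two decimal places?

Total capital V = 7385 + 829.4 + 13678 = 21892.4.
Equity: weight = 7385/21892.4 = 0.3373; cost = 14.43%.
Preferred: weight = 829.4/21892.4 = 0.0379; cost = 5.1%.
Revolver drawn: weight = 13678/21892.4 = 0.6248; after-tax cost = 3.03% × (1 − 24%) = 2.3028%.
WACC = 0.3373 × 14.4300% + 0.0379 × 5.1000% + 0.6248 × 2.3028% = 6.4997%.

6.50%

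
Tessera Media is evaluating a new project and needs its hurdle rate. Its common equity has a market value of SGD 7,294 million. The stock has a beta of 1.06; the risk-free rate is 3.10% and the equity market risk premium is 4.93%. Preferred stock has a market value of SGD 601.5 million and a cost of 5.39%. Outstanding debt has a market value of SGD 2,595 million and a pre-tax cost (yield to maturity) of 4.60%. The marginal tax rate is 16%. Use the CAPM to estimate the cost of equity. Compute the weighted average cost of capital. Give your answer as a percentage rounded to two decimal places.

Cost of equity via CAPM: Re = 3.1% + 1.06 × 4.93% = 8.3258%.
Total capital V = 7294 + 601.5 + 2595 = 10490.5.
Equity: weight = 7294/10490.5 = 0.6953; cost = 8.3258%.
Preferred: weight = 601.5/10490.5 = 0.0573; cost = 5.39%.
Debt: weight = 2595/10490.5 = 0.2474; after-tax cost = 4.6% × (1 − 16%) = 3.8640%.
WACC = 0.6953 × 8.3258% + 0.0573 × 5.3900% + 0.2474 × 3.8640% = 7.0538%.

7.05%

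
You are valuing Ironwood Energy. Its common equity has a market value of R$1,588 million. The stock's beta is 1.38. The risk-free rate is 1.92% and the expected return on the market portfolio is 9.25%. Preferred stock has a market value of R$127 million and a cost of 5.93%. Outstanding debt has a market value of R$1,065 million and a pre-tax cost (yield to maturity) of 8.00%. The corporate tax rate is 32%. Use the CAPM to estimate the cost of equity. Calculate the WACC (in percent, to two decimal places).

Market risk premium = 9.25% − 1.92% = 7.33%.
Cost of equity via CAPM: Re = 1.92% + 1.38 × 7.33% = 12.0354%.
Total capital V = 1588 + 127 + 1065 = 2780.
Equity: weight = 1588/2780 = 0.5712; cost = 12.0354%.
Preferred: weight = 127/2780 = 0.0457; cost = 5.93%.
Debt: weight = 1065/2780 = 0.3831; after-tax cost = 8% × (1 − 32%) = 5.4400%.
WACC = 0.5712 × 12.0354% + 0.0457 × 5.9300% + 0.3831 × 5.4400% = 9.2298%.

9.23%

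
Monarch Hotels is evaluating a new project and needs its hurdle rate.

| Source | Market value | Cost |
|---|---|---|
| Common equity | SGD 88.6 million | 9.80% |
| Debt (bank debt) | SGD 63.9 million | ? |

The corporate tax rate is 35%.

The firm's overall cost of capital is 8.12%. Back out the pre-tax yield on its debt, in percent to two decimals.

Total capital V = 88.6 + 63.9 = 152.5.
Equity weight = 88.6/152.5 = 0.5810.
Bank debt weight = 63.9/152.5 = 0.4190.
Equity contribution = 0.5810 × 9.8% = 5.6936%.
Remaining for debt = 8.12% − 5.6936% = 2.4264%.
Rd × (1 − 35%) × 0.4190 = 2.4264%  ⇒  Rd = 8.9086%.

8.91%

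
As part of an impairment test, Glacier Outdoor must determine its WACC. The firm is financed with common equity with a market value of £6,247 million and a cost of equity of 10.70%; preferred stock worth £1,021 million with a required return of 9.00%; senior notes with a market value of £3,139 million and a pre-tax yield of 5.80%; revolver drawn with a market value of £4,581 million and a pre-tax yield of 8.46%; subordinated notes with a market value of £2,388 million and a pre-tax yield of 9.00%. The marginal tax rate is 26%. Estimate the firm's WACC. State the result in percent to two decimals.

Total capital V = 6247 + 1021 + 3139 + 4581 + 2388 = 17376.
Equity: weight = 6247/17376 = 0.3595; cost = 10.7%.
Preferred: weight = 1021/17376 = 0.0588; cost = 9%.
Senior notes: weight = 3139/17376 = 0.1807; after-tax cost = 5.8% × (1 − 26%) = 4.2920%.
Revolver drawn: weight = 4581/17376 = 0.2636; after-tax cost = 8.46% × (1 − 26%) = 6.2604%.
Subordinated notes: weight = 2388/17376 = 0.1374; after-tax cost = 9% × (1 − 26%) = 6.6600%.
WACC = 0.3595 × 10.7000% + 0.0588 × 9.0000% + 0.1807 × 4.2920% + 0.2636 × 6.2604% + 0.1374 × 6.6600% = 7.7168%.

7.72%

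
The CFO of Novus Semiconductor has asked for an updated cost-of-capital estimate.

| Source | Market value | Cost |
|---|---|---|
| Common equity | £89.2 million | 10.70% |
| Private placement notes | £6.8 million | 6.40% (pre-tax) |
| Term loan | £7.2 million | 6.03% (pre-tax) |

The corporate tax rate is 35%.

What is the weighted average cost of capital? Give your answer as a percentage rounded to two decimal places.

9.80%

Total capital V = 89.2 + 6.8 + 7.2 = 103.2.
Equity: weight = 89.2/103.2 = 0.8643; cost = 10.7%.
Private placement notes: weight = 6.8/103.2 = 0.0659; after-tax cost = 6.4% × (1 − 35%) = 4.1600%.
Term loan: weight = 7.2/103.2 = 0.0698; after-tax cost = 6.03% × (1 − 35%) = 3.9195%.
WACC = 0.8643 × 10.7000% + 0.0659 × 4.1600% + 0.0698 × 3.9195% = 9.7960%.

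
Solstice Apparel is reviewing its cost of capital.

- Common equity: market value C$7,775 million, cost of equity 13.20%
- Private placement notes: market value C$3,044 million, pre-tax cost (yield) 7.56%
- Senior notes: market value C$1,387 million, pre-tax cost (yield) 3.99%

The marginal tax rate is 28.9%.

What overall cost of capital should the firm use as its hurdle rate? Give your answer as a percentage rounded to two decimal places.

Total capital V = 7775 + 3044 + 1387 = 12206.
Equity: weight = 7775/12206 = 0.6370; cost = 13.2%.
Private placement notes: weight = 3044/12206 = 0.2494; after-tax cost = 7.56% × (1 − 28.9%) = 5.3752%.
Senior notes: weight = 1387/12206 = 0.1136; after-tax cost = 3.99% × (1 − 28.9%) = 2.8369%.
WACC = 0.6370 × 13.2000% + 0.2494 × 5.3752% + 0.1136 × 2.8369% = 10.0710%.

10.07%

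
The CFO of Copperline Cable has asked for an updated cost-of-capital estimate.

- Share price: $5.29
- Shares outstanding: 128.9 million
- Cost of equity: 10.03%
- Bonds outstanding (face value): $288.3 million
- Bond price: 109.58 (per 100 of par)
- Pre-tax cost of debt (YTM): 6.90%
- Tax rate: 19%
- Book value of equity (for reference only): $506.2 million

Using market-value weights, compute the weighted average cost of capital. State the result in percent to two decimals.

Market value of equity E = 5.29 × 128.9m = 681.881m. Market value of debt D = 288.3m × 109.58/100 = 315.91914m.
Total capital V = 681.881 + 315.91914 = 997.80014.
Equity: weight = 681.881/997.80014 = 0.6834; cost = 10.03%.
Bonds outstanding: weight = 315.91914/997.80014 = 0.3166; after-tax cost = 6.9% × (1 − 19%) = 5.5890%.
WACC = 0.6834 × 10.0300% + 0.3166 × 5.5890% = 8.6239%.

8.62%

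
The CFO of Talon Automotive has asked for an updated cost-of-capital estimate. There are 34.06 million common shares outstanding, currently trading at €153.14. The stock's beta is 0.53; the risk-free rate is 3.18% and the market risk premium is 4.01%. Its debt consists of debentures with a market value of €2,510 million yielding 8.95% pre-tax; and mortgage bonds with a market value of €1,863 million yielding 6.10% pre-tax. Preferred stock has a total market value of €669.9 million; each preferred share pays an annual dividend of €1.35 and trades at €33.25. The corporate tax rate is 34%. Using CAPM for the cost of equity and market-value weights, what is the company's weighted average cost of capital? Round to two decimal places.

5.14%

Cost of equity via CAPM: Re = 3.18% + 0.53 × 4.01% = 5.3053%.
Cost of preferred: Rp = 1.35 / 33.25 = 4.0602%.
Market value of equity E = 153.14 × 34.06m = 5215.9484m.
Total capital V = 5215.9484 + 669.9 + 2510 + 1863 = 10258.8484.
Equity: weight = 5215.9484/10258.8484 = 0.5084; cost = 5.3053%.
Preferred: weight = 669.9/10258.8484 = 0.0653; cost = 4.0602%.
Debentures: weight = 2510/10258.8484 = 0.2447; after-tax cost = 8.95% × (1 − 34%) = 5.9070%.
Mortgage bonds: weight = 1863/10258.8484 = 0.1816; after-tax cost = 6.1% × (1 − 34%) = 4.0260%.
WACC = 0.5084 × 5.3053% + 0.0653 × 4.0602% + 0.2447 × 5.9070% + 0.1816 × 4.0260% = 5.1389%.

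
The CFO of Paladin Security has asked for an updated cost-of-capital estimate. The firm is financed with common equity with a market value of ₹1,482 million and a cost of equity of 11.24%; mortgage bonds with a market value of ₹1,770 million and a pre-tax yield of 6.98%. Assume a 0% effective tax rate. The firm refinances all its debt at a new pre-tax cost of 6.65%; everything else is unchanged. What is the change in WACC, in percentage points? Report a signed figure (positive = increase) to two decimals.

-0.18 pp

Current WACC:
Total capital V = 1482 + 1770 = 3252.
Equity: weight = 1482/3252 = 0.4557; cost = 11.24%.
Mortgage bonds: weight = 1770/3252 = 0.5443; after-tax cost = 6.98% × (1 − 0%) = 6.9800%.
WACC = 0.4557 × 11.2400% + 0.5443 × 6.9800% = 8.9214%.
After the change:
Total capital V = 1482 + 1770 = 3252.
Equity: weight = 1482/3252 = 0.4557; cost = 11.24%.
Mortgage bonds: weight = 1770/3252 = 0.5443; after-tax cost = 6.65% × (1 − 0%) = 6.6500%.
WACC = 0.4557 × 11.2400% + 0.5443 × 6.6500% = 8.7418%.
Change in WACC = 8.7418% − 8.9214% = -0.1796 pp.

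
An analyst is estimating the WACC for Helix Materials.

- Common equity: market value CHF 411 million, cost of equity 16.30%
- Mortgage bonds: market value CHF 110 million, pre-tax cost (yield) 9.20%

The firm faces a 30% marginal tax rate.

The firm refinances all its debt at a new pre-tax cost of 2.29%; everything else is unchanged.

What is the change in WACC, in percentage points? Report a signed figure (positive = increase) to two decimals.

Current WACC:
Total capital V = 411 + 110 = 521.
Equity: weight = 411/521 = 0.7889; cost = 16.3%.
Mortgage bonds: weight = 110/521 = 0.2111; after-tax cost = 9.2% × (1 − 30%) = 6.4400%.
WACC = 0.7889 × 16.3000% + 0.2111 × 6.4400% = 14.2182%.
After the change:
Total capital V = 411 + 110 = 521.
Equity: weight = 411/521 = 0.7889; cost = 16.3%.
Mortgage bonds: weight = 110/521 = 0.2111; after-tax cost = 2.29% × (1 − 30%) = 1.6030%.
WACC = 0.7889 × 16.3000% + 0.2111 × 1.6030% = 13.1970%.
Change in WACC = 13.1970% − 14.2182% = -1.0212 pp.

-1.02 pp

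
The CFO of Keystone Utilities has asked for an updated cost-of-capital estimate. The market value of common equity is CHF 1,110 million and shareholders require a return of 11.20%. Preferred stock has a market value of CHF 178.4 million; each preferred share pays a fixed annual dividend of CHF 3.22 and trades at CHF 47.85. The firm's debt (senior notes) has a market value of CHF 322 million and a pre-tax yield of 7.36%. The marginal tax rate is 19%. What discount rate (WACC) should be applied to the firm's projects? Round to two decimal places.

9.66%

Cost of preferred: Rp = 3.22 / 47.85 = 6.7294%.
Total capital V = 1110 + 178.4 + 322 = 1610.4.
Equity: weight = 1110/1610.4 = 0.6893; cost = 11.2%.
Preferred: weight = 178.4/1610.4 = 0.1108; cost = 6.7294%.
Senior notes: weight = 322/1610.4 = 0.2000; after-tax cost = 7.36% × (1 − 19%) = 5.9616%.
WACC = 0.6893 × 11.2000% + 0.1108 × 6.7294% + 0.2000 × 5.9616% = 9.6573%.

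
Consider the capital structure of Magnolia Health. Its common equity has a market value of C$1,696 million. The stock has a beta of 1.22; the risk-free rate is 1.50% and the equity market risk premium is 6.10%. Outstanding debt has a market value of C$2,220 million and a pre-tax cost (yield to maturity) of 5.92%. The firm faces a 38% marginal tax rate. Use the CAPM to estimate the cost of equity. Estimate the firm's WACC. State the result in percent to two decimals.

5.95%

Cost of equity via CAPM: Re = 1.5% + 1.22 × 6.1% = 8.9420%.
Total capital V = 1696 + 2220 = 3916.
Equity: weight = 1696/3916 = 0.4331; cost = 8.942%.
Debt: weight = 2220/3916 = 0.5669; after-tax cost = 5.92% × (1 − 38%) = 3.6704%.
WACC = 0.4331 × 8.9420% + 0.5669 × 3.6704% = 5.9535%.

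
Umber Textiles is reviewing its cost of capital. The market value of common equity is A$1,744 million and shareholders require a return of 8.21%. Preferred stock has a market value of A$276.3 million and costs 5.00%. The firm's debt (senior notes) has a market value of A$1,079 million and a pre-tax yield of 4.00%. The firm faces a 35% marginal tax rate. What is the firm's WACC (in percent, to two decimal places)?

5.97%

Total capital V = 1744 + 276.3 + 1079 = 3099.3.
Equity: weight = 1744/3099.3 = 0.5627; cost = 8.21%.
Preferred: weight = 276.3/3099.3 = 0.0891; cost = 5%.
Senior notes: weight = 1079/3099.3 = 0.3481; after-tax cost = 4% × (1 − 35%) = 2.6000%.
WACC = 0.5627 × 8.2100% + 0.0891 × 5.0000% + 0.3481 × 2.6000% = 5.9707%.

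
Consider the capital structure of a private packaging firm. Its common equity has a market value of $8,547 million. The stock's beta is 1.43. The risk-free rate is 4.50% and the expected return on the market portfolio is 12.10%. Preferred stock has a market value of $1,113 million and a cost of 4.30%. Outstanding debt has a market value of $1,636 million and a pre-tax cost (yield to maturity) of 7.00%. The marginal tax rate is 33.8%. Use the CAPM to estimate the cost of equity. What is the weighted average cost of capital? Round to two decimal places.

12.72%

Market risk premium = 12.1% − 4.5% = 7.6%.
Cost of equity via CAPM: Re = 4.5% + 1.43 × 7.6% = 15.3680%.
Total capital V = 8547 + 1113 + 1636 = 11296.
Equity: weight = 8547/11296 = 0.7566; cost = 15.368%.
Preferred: weight = 1113/11296 = 0.0985; cost = 4.3%.
Debt: weight = 1636/11296 = 0.1448; after-tax cost = 7% × (1 − 33.8%) = 4.6340%.
WACC = 0.7566 × 15.3680% + 0.0985 × 4.3000% + 0.1448 × 4.6340% = 12.7229%.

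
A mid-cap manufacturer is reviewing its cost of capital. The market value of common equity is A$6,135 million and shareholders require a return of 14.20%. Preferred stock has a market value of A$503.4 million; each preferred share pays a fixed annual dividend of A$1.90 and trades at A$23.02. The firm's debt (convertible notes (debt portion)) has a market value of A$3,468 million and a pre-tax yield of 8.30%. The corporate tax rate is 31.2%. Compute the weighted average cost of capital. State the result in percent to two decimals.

10.99%

Cost of preferred: Rp = 1.9 / 23.02 = 8.2537%.
Total capital V = 6135 + 503.4 + 3468 = 10106.4.
Equity: weight = 6135/10106.4 = 0.6070; cost = 14.2%.
Preferred: weight = 503.4/10106.4 = 0.0498; cost = 8.2537%.
Convertible notes (debt portion): weight = 3468/10106.4 = 0.3431; after-tax cost = 8.3% × (1 − 31.2%) = 5.7104%.
WACC = 0.6070 × 14.2000% + 0.0498 × 8.2537% + 0.3431 × 5.7104% = 10.9906%.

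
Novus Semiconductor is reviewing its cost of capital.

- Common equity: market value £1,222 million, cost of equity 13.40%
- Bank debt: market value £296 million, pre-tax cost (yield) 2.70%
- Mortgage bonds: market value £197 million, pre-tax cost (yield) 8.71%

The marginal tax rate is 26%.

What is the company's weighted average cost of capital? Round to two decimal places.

10.63%

Total capital V = 1222 + 296 + 197 = 1715.
Equity: weight = 1222/1715 = 0.7125; cost = 13.4%.
Bank debt: weight = 296/1715 = 0.1726; after-tax cost = 2.7% × (1 − 26%) = 1.9980%.
Mortgage bonds: weight = 197/1715 = 0.1149; after-tax cost = 8.71% × (1 − 26%) = 6.4454%.
WACC = 0.7125 × 13.4000% + 0.1726 × 1.9980% + 0.1149 × 6.4454% = 10.6332%.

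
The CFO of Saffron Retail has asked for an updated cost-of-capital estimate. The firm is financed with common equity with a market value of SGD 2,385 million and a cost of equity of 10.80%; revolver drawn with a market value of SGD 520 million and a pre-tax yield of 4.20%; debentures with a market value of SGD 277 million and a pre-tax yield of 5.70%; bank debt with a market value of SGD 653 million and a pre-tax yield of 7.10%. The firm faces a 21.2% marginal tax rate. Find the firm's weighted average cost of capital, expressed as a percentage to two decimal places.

8.44%

Total capital V = 2385 + 520 + 277 + 653 = 3835.
Equity: weight = 2385/3835 = 0.6219; cost = 10.8%.
Revolver drawn: weight = 520/3835 = 0.1356; after-tax cost = 4.2% × (1 − 21.2%) = 3.3096%.
Debentures: weight = 277/3835 = 0.0722; after-tax cost = 5.7% × (1 − 21.2%) = 4.4916%.
Bank debt: weight = 653/3835 = 0.1703; after-tax cost = 7.1% × (1 − 21.2%) = 5.5948%.
WACC = 0.6219 × 10.8000% + 0.1356 × 3.3096% + 0.0722 × 4.4916% + 0.1703 × 5.5948% = 8.4424%.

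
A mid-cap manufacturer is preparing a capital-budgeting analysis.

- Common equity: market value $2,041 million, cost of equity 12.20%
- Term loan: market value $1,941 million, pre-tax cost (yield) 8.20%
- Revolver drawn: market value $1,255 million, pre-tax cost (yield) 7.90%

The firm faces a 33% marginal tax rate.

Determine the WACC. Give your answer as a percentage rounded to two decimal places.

8.06%

Total capital V = 2041 + 1941 + 1255 = 5237.
Equity: weight = 2041/5237 = 0.3897; cost = 12.2%.
Term loan: weight = 1941/5237 = 0.3706; after-tax cost = 8.2% × (1 − 33%) = 5.4940%.
Revolver drawn: weight = 1255/5237 = 0.2396; after-tax cost = 7.9% × (1 − 33%) = 5.2930%.
WACC = 0.3897 × 12.2000% + 0.3706 × 5.4940% + 0.2396 × 5.2930% = 8.0593%.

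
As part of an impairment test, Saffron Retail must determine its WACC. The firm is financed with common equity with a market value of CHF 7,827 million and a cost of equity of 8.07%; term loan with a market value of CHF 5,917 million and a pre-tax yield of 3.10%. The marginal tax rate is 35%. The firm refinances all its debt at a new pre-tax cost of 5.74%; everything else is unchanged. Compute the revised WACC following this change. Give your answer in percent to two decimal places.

6.20%

After the change:
Total capital V = 7827 + 5917 = 13744.
Equity: weight = 7827/13744 = 0.5695; cost = 8.07%.
Term loan: weight = 5917/13744 = 0.4305; after-tax cost = 5.74% × (1 − 35%) = 3.7310%.
WACC = 0.5695 × 8.0700% + 0.4305 × 3.7310% = 6.2020%.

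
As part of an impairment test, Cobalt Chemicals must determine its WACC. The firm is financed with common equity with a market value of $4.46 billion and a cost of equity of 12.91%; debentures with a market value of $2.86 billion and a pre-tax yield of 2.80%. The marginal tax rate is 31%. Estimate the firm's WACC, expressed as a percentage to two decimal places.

Total capital V = 4.46 + 2.86 = 7.32.
Equity: weight = 4.46/7.32 = 0.6093; cost = 12.91%.
Debentures: weight = 2.86/7.32 = 0.3907; after-tax cost = 2.8% × (1 − 31%) = 1.9320%.
WACC = 0.6093 × 12.9100% + 0.3907 × 1.9320% = 8.6208%.

8.62%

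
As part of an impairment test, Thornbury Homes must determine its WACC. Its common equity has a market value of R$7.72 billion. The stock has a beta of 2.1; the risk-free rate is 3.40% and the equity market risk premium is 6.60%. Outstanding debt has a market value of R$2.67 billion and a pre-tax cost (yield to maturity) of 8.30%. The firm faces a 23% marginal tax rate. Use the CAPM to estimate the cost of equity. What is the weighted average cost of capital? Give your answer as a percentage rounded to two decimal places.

14.47%

Cost of equity via CAPM: Re = 3.4% + 2.1 × 6.6% = 17.2600%.
Total capital V = 7.72 + 2.67 = 10.39.
Equity: weight = 7.72/10.39 = 0.7430; cost = 17.26%.
Debt: weight = 2.67/10.39 = 0.2570; after-tax cost = 8.3% × (1 − 23%) = 6.3910%.
WACC = 0.7430 × 17.2600% + 0.2570 × 6.3910% = 14.4669%.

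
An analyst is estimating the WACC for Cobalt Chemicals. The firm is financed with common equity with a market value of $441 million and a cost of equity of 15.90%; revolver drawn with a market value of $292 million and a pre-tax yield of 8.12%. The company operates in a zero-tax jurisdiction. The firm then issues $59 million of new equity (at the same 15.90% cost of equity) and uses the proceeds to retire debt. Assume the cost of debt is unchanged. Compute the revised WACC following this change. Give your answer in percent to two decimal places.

13.43%

After the change:
Total capital V = 500 + 233 = 733.
Equity: weight = 500/733 = 0.6821; cost = 15.9%.
Revolver drawn: weight = 233/733 = 0.3179; after-tax cost = 8.12% × (1 − 0%) = 8.1200%.
WACC = 0.6821 × 15.9000% + 0.3179 × 8.1200% = 13.4270%.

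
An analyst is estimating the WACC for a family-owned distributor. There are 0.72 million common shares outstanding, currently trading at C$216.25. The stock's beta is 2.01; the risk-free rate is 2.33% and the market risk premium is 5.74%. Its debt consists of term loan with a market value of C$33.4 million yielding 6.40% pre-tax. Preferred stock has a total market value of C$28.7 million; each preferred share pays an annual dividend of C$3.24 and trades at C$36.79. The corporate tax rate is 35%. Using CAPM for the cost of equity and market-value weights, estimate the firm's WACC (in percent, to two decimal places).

11.71%

Cost of equity via CAPM: Re = 2.33% + 2.01 × 5.74% = 13.8674%.
Cost of preferred: Rp = 3.24 / 36.79 = 8.8067%.
Market value of equity E = 216.25 × 0.72m = 155.7m.
Total capital V = 155.7 + 28.7 + 33.4 = 217.8.
Equity: weight = 155.7/217.8 = 0.7149; cost = 13.8674%.
Preferred: weight = 28.7/217.8 = 0.1318; cost = 8.8067%.
Term loan: weight = 33.4/217.8 = 0.1534; after-tax cost = 6.4% × (1 − 35%) = 4.1600%.
WACC = 0.7149 × 13.8674% + 0.1318 × 8.8067% + 0.1534 × 4.1600% = 11.7119%.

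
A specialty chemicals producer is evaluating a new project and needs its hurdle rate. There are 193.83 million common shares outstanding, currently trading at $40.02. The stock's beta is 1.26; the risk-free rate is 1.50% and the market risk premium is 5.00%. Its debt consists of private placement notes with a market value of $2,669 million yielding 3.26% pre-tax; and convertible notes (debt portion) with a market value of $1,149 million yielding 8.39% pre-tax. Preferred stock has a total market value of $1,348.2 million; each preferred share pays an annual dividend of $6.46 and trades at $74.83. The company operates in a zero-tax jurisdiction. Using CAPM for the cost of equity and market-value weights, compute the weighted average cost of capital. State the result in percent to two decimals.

Cost of equity via CAPM: Re = 1.5% + 1.26 × 5.0% = 7.8000%.
Cost of preferred: Rp = 6.46 / 74.83 = 8.6329%.
Market value of equity E = 40.02 × 193.83m = 7757.0766m.
Total capital V = 7757.0766 + 1348.2 + 2669 + 1149 = 12923.2766.
Equity: weight = 7757.0766/12923.2766 = 0.6002; cost = 7.8%.
Preferred: weight = 1348.2/12923.2766 = 0.1043; cost = 8.6329%.
Private placement notes: weight = 2669/12923.2766 = 0.2065; after-tax cost = 3.26% × (1 − 0%) = 3.2600%.
Convertible notes (debt portion): weight = 1149/12923.2766 = 0.0889; after-tax cost = 8.39% × (1 − 0%) = 8.3900%.
WACC = 0.6002 × 7.8000% + 0.1043 × 8.6329% + 0.2065 × 3.2600% + 0.0889 × 8.3900% = 7.0017%.

7.00%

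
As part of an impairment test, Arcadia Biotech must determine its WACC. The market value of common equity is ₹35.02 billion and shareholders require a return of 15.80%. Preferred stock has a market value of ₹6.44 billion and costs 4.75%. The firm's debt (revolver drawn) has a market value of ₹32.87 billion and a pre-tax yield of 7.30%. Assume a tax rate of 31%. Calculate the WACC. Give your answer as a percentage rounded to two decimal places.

Total capital V = 35.02 + 6.44 + 32.87 = 74.33.
Equity: weight = 35.02/74.33 = 0.4711; cost = 15.8%.
Preferred: weight = 6.44/74.33 = 0.0866; cost = 4.75%.
Revolver drawn: weight = 32.87/74.33 = 0.4422; after-tax cost = 7.3% × (1 − 31%) = 5.0370%.
WACC = 0.4711 × 15.8000% + 0.0866 × 4.7500% + 0.4422 × 5.0370% = 10.0830%.

10.08%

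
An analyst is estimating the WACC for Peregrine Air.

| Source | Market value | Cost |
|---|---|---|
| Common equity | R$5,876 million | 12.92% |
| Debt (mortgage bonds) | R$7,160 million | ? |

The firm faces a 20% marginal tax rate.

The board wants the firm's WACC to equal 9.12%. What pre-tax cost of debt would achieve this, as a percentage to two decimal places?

7.50%

Total capital V = 5876 + 7160 = 13036.
Equity weight = 5876/13036 = 0.4508.
Mortgage bonds weight = 7160/13036 = 0.5492.
Equity contribution = 0.4508 × 12.92% = 5.8237%.
Remaining for debt = 9.12% − 5.8237% = 3.2963%.
Rd × (1 − 20%) × 0.5492 = 3.2963%  ⇒  Rd = 7.5018%.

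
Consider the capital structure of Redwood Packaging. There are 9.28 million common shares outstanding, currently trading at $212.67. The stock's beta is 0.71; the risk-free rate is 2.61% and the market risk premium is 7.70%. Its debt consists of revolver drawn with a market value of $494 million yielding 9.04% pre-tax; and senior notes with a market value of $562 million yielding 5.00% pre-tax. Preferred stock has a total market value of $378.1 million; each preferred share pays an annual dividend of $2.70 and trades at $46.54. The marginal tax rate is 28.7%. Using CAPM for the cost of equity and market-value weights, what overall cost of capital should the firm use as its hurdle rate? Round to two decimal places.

6.84%

Cost of equity via CAPM: Re = 2.61% + 0.71 × 7.7% = 8.0770%.
Cost of preferred: Rp = 2.7 / 46.54 = 5.8015%.
Market value of equity E = 212.67 × 9.28m = 1973.5776m.
Total capital V = 1973.5776 + 378.1 + 494 + 562 = 3407.6776.
Equity: weight = 1973.5776/3407.6776 = 0.5792; cost = 8.077%.
Preferred: weight = 378.1/3407.6776 = 0.1110; cost = 5.8015%.
Revolver drawn: weight = 494/3407.6776 = 0.1450; after-tax cost = 9.04% × (1 − 28.7%) = 6.4455%.
Senior notes: weight = 562/3407.6776 = 0.1649; after-tax cost = 5% × (1 − 28.7%) = 3.5650%.
WACC = 0.5792 × 8.0770% + 0.1110 × 5.8015% + 0.1450 × 6.4455% + 0.1649 × 3.5650% = 6.8439%.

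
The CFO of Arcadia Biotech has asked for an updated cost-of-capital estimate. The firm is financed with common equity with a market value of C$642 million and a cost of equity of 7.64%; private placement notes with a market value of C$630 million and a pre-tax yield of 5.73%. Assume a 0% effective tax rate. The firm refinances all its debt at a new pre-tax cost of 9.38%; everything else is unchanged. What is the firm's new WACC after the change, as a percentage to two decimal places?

8.50%

After the change:
Total capital V = 642 + 630 = 1272.
Equity: weight = 642/1272 = 0.5047; cost = 7.64%.
Private placement notes: weight = 630/1272 = 0.4953; after-tax cost = 9.38% × (1 − 0%) = 9.3800%.
WACC = 0.5047 × 7.6400% + 0.4953 × 9.3800% = 8.5018%.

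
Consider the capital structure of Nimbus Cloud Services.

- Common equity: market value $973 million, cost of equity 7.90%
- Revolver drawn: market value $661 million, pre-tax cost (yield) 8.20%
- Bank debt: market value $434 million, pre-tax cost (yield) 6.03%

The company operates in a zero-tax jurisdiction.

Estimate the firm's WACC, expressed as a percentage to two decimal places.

Total capital V = 973 + 661 + 434 = 2068.
Equity: weight = 973/2068 = 0.4705; cost = 7.9%.
Revolver drawn: weight = 661/2068 = 0.3196; after-tax cost = 8.2% × (1 − 0%) = 8.2000%.
Bank debt: weight = 434/2068 = 0.2099; after-tax cost = 6.03% × (1 − 0%) = 6.0300%.
WACC = 0.4705 × 7.9000% + 0.3196 × 8.2000% + 0.2099 × 6.0300% = 7.6034%.

7.60%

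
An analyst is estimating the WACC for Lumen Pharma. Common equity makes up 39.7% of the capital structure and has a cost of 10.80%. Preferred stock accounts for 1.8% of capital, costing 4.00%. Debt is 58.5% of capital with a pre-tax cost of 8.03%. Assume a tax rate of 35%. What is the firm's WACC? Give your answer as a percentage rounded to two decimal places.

After-tax cost of debt = 8.03% × (1 − 35%) = 5.2195%.
WACC = 0.397 × 10.8000% + 0.018 × 4.0000% + 0.585 × 5.2195% = 7.4130%.

7.41%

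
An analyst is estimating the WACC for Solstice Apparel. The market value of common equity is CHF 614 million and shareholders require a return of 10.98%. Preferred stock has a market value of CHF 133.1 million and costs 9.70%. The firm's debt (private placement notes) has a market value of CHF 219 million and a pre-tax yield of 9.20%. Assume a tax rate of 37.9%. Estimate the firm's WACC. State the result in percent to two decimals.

Total capital V = 614 + 133.1 + 219 = 966.1.
Equity: weight = 614/966.1 = 0.6355; cost = 10.98%.
Preferred: weight = 133.1/966.1 = 0.1378; cost = 9.7%.
Private placement notes: weight = 219/966.1 = 0.2267; after-tax cost = 9.2% × (1 − 37.9%) = 5.7132%.
WACC = 0.6355 × 10.9800% + 0.1378 × 9.7000% + 0.2267 × 5.7132% = 9.6098%.

9.61%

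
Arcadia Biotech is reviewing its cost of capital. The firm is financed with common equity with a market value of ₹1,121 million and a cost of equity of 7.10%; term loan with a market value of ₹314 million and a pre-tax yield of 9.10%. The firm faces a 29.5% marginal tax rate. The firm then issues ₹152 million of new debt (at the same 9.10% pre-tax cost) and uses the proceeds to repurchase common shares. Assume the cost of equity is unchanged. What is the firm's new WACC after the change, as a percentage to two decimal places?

6.88%

After the change:
Total capital V = 969 + 466 = 1435.
Equity: weight = 969/1435 = 0.6753; cost = 7.1%.
Term loan: weight = 466/1435 = 0.3247; after-tax cost = 9.1% × (1 − 29.5%) = 6.4155%.
WACC = 0.6753 × 7.1000% + 0.3247 × 6.4155% = 6.8777%.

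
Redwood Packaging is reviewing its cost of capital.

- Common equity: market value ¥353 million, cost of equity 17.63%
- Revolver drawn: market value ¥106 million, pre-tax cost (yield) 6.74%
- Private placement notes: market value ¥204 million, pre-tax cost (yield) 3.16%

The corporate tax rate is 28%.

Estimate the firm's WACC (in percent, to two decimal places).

Total capital V = 353 + 106 + 204 = 663.
Equity: weight = 353/663 = 0.5324; cost = 17.63%.
Revolver drawn: weight = 106/663 = 0.1599; after-tax cost = 6.74% × (1 − 28%) = 4.8528%.
Private placement notes: weight = 204/663 = 0.3077; after-tax cost = 3.16% × (1 − 28%) = 2.2752%.
WACC = 0.5324 × 17.6300% + 0.1599 × 4.8528% + 0.3077 × 2.2752% = 10.8626%.

10.86%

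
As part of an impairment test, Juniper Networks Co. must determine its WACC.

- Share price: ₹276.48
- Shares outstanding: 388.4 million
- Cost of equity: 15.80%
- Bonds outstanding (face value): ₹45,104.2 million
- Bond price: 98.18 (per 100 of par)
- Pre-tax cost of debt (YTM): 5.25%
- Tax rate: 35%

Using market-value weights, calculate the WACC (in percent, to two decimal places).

12.18%

Market value of equity E = 276.48 × 388.4m = 107384.832m. Market value of debt D = 45104.2m × 98.18/100 = 44283.30356m.
Total capital V = 107384.832 + 44283.30356 = 151668.13556.
Equity: weight = 107384.832/151668.13556 = 0.7080; cost = 15.8%.
Bonds outstanding: weight = 44283.30356/151668.13556 = 0.2920; after-tax cost = 5.25% × (1 − 35%) = 3.4125%.
WACC = 0.7080 × 15.8000% + 0.2920 × 3.4125% = 12.1832%.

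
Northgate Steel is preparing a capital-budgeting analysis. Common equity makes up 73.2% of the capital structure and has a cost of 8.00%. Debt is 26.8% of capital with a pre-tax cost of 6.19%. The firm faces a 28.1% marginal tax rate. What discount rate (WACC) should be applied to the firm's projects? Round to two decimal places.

7.05%

After-tax cost of debt = 6.19% × (1 − 28.1%) = 4.4506%.
WACC = 0.732 × 8.0000% + 0.268 × 4.4506% = 7.0488%.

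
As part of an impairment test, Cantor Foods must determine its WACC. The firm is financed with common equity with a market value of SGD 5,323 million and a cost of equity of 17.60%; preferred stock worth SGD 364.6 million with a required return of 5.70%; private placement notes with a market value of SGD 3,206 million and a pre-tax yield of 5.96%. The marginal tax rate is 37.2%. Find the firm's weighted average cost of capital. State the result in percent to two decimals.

12.12%

Total capital V = 5323 + 364.6 + 3206 = 8893.6.
Equity: weight = 5323/8893.6 = 0.5985; cost = 17.6%.
Preferred: weight = 364.6/8893.6 = 0.0410; cost = 5.7%.
Private placement notes: weight = 3206/8893.6 = 0.3605; after-tax cost = 5.96% × (1 − 37.2%) = 3.7429%.
WACC = 0.5985 × 17.6000% + 0.0410 × 5.7000% + 0.3605 × 3.7429% = 12.1169%.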